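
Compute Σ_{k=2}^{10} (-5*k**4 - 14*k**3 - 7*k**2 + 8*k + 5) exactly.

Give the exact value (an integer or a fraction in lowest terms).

Σ = -171207

r(k) = (5*k**4 + 34*k**3 + 79*k**2 + 68*k + 13)/(5*k**4 + 14*k**3 + 7*k**2 - 8*k - 5) after simplifying.
So A=1 and B=1, with C=k**4 + 14*k**3/5 + 7*k**2/5 - 8*k/5 - 1.
Need (1)·f(k+1) − (1)·f(k) = k**4 + 14*k**3/5 + 7*k**2/5 - 8*k/5 - 1.
From deg A=0, deg B=0, deg C=4: d=5.
Solve for f: f(k) = k**2*(k**3 + k**2 - 3*k - 4)/5 (degree 5 ≤ 5).
So s_k = (B(k−1)f/C)·t_k = (k**2*(k**3 + k**2 - 3*k - 4)/(5*k**4 + 14*k**3 + 7*k**2 - 8*k - 5))·t_k = k**2*(-k**3 - k**2 + 3*k + 4).
s_(k+1) − s_k = -5*k**4 - 14*k**3 - 7*k**2 + 8*k + 5 = t_k.
Σ_(k=2)^(10) t_k = s_(11) − s_(2) = -171215 − (-8) = -171207.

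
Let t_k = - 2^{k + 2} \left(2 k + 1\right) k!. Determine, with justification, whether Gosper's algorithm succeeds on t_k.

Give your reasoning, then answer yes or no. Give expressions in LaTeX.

Yes. s_k = - 2^{k + 2} k!.

The ratio is 2*(k + 1)*(2*k + 3)/(2*k + 1).
A = 2*k + 2, B = 1, C = k + 1/2.
Key eq: (2*k + 2)·f(k+1) = (1)·f(k) + (k + 1/2).
Degrees (1,0,1) ⇒ d ≤ 0.
Match coefficients ⇒ f(k) = 1/2.
Certificate R = B(k−1)f/C = 1/(2*k + 1) gives s_k = -2**(k + 2)*factorial(k).
Check: Δs_k = -2**(k + 2)*(2*k + 1)*factorial(k). ✓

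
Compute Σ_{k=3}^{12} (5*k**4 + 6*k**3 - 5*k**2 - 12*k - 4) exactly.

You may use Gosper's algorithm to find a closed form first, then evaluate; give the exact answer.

Compute t_(k+1)/t_k: get (5*k**4 + 26*k**3 + 43*k**2 + 16*k - 10)/(5*k**4 + 6*k**3 - 5*k**2 - 12*k - 4).
Normal form (A,B,C) = (1, 1, k**4 + 6*k**3/5 - k**2 - 12*k/5 - 4/5).
Solve (1)·f(k+1) − (1)·f(k) = k**4 + 6*k**3/5 - k**2 - 12*k/5 - 4/5.
Bound: deg f ≤ 5.
Coefficient equations give f(k) = k*(k**4 - k**3 - 3*k**2 - 2*k + 1)/5.
Certificate R = B(k−1)f/C = k*(k**4 - k**3 - 3*k**2 - 2*k + 1)/(5*k**4 + 6*k**3 - 5*k**2 - 12*k - 4) gives s_k = k*(k**4 - k**3 - 3*k**2 - 2*k + 1).
Check: Δs_k = 5*k**4 + 6*k**3 - 5*k**2 - 12*k - 4. ✓
Telescoping: Σ = s_(13) − s_(3) = 335816 − (66) = 335750.

Σ = 335750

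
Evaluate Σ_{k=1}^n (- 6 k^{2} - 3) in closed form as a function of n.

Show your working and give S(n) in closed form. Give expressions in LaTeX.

r(k) = (2*(k + 1)**2 + 1)/(2*k**2 + 1) after simplifying.
Normal form (A,B,C) = (1, 1, k**2 + 1/2).
Set up (1)·f(k+1) − (1)·f(k) − (k**2 + 1/2) = 0.
deg f ≤ 3 (via 0,0,2).
Solving with deg f ≤ 3: f(k) = k*(2*k**2 - 3*k + 4)/6.
Certificate R = B(k−1)f/C = k*(2*k**2 - 3*k + 4)/(3*(2*k**2 + 1)) gives s_k = k*(-2*k**2 + 3*k - 4).
s_(k+1) − s_k = -6*k**2 - 3 = t_k.
Evaluate: s_(n+1) = -2*n**3 - 3*n**2 - 4*n - 3; subtract s_(1) = -3 ⇒ S(n) = n*(-2*n**2 - 3*n - 4).

S(n) = n \left(- 2 n^{2} - 3 n - 4\right)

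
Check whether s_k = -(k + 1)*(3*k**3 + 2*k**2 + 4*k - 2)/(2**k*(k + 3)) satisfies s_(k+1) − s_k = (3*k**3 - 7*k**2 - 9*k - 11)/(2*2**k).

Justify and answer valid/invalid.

Invalid: residual (-3*k**4 - 8*k**3 + 26*k**2 + 30*k + 37)/(2**k*(k**2 + 7*k + 12)) ≠ 0.

s_(k+1) = (-3*k**4 - 17*k**3 - 39*k**2 - 41*k - 14)/(2*2**k*(k + 4))
s_(k+1) − s_k = (3*k**5 + 8*k**4 - 38*k**3 - 106*k**2 - 125*k - 58)/(2*2**k*(k**2 + 7*k + 12))
(s_(k+1) − s_k) − t_k = (-3*k**4 - 8*k**3 + 26*k**2 + 30*k + 37)/(2**k*(k**2 + 7*k + 12))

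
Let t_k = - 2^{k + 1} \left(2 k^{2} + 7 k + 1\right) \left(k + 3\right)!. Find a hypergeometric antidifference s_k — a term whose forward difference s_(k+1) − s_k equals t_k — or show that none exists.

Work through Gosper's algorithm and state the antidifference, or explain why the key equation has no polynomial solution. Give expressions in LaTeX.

Compute t_(k+1)/t_k: get 2*(2*k**3 + 19*k**2 + 54*k + 40)/(2*k**2 + 7*k + 1).
Factor: A=2*k + 8; B=1; C=k**2 + 7*k/2 + 1/2.
Solve (2*k + 8)·f(k+1) − (1)·f(k) = k**2 + 7*k/2 + 1/2.
From deg A=1, deg B=0, deg C=2: d=1.
Coefficient equations give f(k) = (k - 1)/2.
Certificate R = B(k−1)f/C = (k - 1)/(2*k**2 + 7*k + 1) gives s_k = -2**(k + 1)*(k - 1)*factorial(k + 3).
Δs = -2**(k + 1)*(2*k**2 + 7*k + 1)*factorial(k + 3), as required.

s_k = - 2^{k + 1} \left(k - 1\right) \left(k + 3\right)!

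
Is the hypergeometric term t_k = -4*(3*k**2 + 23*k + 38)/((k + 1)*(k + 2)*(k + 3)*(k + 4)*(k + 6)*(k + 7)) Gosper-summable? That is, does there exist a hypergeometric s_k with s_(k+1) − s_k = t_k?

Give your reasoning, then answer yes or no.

Ratio r(k) = (k + 1)*(k + 6)*(23*k + 3*(k + 1)**2 + 61)/((k + 5)*(k + 8)*(3*k**2 + 23*k + 38)).
Factor: A=k + 1; B=k + 8; C=k**3 + 38*k**2/3 + 51*k + 190/3.
Set up (k + 1)·f(k+1) − (k + 7)·f(k) − (k**3 + 38*k**2/3 + 51*k + 190/3) = 0.
Degrees (1,1,3) ⇒ d ≤ 6.
Solve for f: f(k) = k*(k + 2)*(k + 4)*(k + 5)*(k**2 + 10*k + 27)/54 (degree 6 ≤ 6).
R(k) = B(k−1)·f(k)/C(k) = k*(k + 2)*(k + 4)*(k + 7)*(k**2 + 10*k + 27)/(18*(3*k**2 + 23*k + 38)); s_k = R·t_k = 2*k*(-k**2 - 10*k - 27)/(9*(k**3 + 10*k**2 + 27*k + 18)).
Check: Δs_k = 4*(-3*k**2 - 23*k - 38)/(k**6 + 23*k**5 + 207*k**4 + 925*k**3 + 2144*k**2 + 2412*k + 1008). ✓

Yes. s_k = 2*k*(-k**2 - 10*k - 27)/(9*(k**3 + 10*k**2 + 27*k + 18)).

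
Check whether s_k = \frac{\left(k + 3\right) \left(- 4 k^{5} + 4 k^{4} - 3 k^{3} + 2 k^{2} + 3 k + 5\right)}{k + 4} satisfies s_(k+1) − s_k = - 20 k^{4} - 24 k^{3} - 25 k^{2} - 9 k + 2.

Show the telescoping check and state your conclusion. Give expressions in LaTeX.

s_(k+1) = (-4*k**6 - 32*k**5 - 91*k**4 - 131*k**3 - 98*k**2 - 17*k + 28)/(k + 5)
s_(k+1) − s_k = (-20*k**6 - 188*k**5 - 533*k**4 - 596*k**3 - 468*k**2 - 125*k + 37)/(k**2 + 9*k + 20)
(s_(k+1) − s_k) − t_k = (16*k**5 + 108*k**4 + 118*k**3 + 111*k**2 + 37*k - 3)/(k**2 + 9*k + 20)

Invalid: residual \frac{16 k^{5} + 108 k^{4} + 118 k^{3} + 111 k^{2} + 37 k - 3}{k^{2} + 9 k + 20} ≠ 0.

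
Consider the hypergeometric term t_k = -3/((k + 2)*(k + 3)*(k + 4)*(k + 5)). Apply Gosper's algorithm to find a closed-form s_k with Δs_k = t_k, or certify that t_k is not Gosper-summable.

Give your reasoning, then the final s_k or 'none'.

s_k = k*(-k**2 - 9*k - 26)/(24*(k + 2)*(k + 3)*(k + 4))

The ratio is (k + 2)/(k + 6).
So A=k + 2 and B=k + 6, with C=1.
Key eq: (k + 2)·f(k+1) = (k + 5)·f(k) + (1).
deg f ≤ 3 (via 1,1,0).
Coefficient equations give f(k) = k*(k**2 + 9*k + 26)/72.
Get s_k = R·t_k = k*(-k**2 - 9*k - 26)/(24*(k + 2)*(k + 3)*(k + 4)) with R(k) = B(k−1)f(k)/C(k) = k*(k + 5)*(k**2 + 9*k + 26)/72.
Δs = -3/(k**4 + 14*k**3 + 71*k**2 + 154*k + 120), as required.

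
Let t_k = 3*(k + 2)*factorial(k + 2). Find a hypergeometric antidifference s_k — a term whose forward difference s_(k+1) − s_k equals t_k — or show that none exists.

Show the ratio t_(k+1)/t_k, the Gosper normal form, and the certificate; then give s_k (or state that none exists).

s_k = 3*factorial(k + 2)

Ratio r(k) = (k + 3)**2/(k + 2).
A = k + 3, B = 1, C = k + 2.
Need (k + 3)·f(k+1) − (1)·f(k) = k + 2.
d = 0 from the (1,0,1) case.
Coefficient equations give f(k) = 1.
Get s_k = R·t_k = 3*factorial(k + 2) with R(k) = B(k−1)f(k)/C(k) = 1/(k + 2).
s_(k+1) − s_k = 3*(k + 2)*factorial(k + 2) = t_k.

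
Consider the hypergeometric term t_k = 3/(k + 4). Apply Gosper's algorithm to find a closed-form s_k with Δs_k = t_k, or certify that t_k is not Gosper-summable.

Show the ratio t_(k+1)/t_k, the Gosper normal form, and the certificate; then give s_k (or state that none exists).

Step 1: r(k) = (k + 4)/(k + 5).
Normal form (A,B,C) = (k + 4, k + 5, 1).
Need (k + 4)·f(k+1) − (k + 4)·f(k) = 1.
deg f ≤ 0 (via 1,1,0).
f = c0 ⇒ A·f(k+1) − B(k−1)·f(k) − C = -1. The system {-1 = 0} is inconsistent; no antidifference.

none (Gosper's algorithm certifies no s_k)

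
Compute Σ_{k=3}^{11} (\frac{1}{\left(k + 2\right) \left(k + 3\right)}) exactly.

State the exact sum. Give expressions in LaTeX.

Step 1: r(k) = (k + 2)/(k + 4).
Gosper form: A/B · C(k+1)/C(k) with A=k + 2, B=k + 4, C=1.
Solve (k + 2)·f(k+1) − (k + 3)·f(k) = 1.
Degrees (1,1,0) ⇒ d ≤ 1.
Match coefficients ⇒ f(k) = k/2.
Get s_k = R·t_k = k/(2*(k + 2)) with R(k) = B(k−1)f(k)/C(k) = k*(k + 3)/2.
Check: Δs_k = 1/(k**2 + 5*k + 6). ✓
Evaluate s at k=12 and k=3: 3/7 and 3/10; difference 9/70.

Σ = 9/70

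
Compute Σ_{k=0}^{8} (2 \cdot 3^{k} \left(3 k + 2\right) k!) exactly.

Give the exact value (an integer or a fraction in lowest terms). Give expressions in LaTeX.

Σ = 14285134078

Step 1: r(k) = 3*(k + 1)*(3*k + 5)/(3*k + 2).
So A=3*k + 3 and B=1, with C=k + 2/3.
Solve (3*k + 3)·f(k+1) − (1)·f(k) = k + 2/3.
Bound: deg f ≤ 0.
Match coefficients ⇒ f(k) = 1/3.
Certificate R = B(k−1)f/C = 1/(3*k + 2) gives s_k = 2*3**k*factorial(k).
Δs = 2*3**k*(3*k + 2)*factorial(k), as required.
Sum = s_(9) − s_(0); s_(9) = 14285134080, s_(0) = 2 ⇒ 14285134078.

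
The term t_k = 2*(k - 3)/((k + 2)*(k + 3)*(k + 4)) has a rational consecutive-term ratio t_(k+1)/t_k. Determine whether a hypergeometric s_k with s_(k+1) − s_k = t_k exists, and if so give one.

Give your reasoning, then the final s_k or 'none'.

s_k = k*(-k - 17)/(6*(k + 2)*(k + 3))

Step 1: r(k) = (k - 2)*(k + 2)/((k - 3)*(k + 5)).
So A=k + 2 and B=k + 5, with C=k - 3.
Key eq: (k + 2)·f(k+1) = (k + 4)·f(k) + (k - 3).
From deg A=1, deg B=1, deg C=1: d=2.
Coefficient equations give f(k) = -k*(k + 17)/12.
Certificate R = B(k−1)f/C = -k*(k + 4)*(k + 17)/(12*(k - 3)) gives s_k = k*(-k - 17)/(6*(k + 2)*(k + 3)).
Verify: 2*(k - 3)/(k**3 + 9*k**2 + 26*k + 24) matches t_k.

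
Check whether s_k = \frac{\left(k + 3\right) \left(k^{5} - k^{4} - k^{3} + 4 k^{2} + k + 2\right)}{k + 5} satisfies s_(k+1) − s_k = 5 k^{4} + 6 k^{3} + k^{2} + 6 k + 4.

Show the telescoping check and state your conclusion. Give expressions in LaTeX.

Invalid: residual \frac{2 \left(- 4 k^{5} - 32 k^{4} - 32 k^{3} - 7 k^{2} - 33 k - 18\right)}{k^{2} + 11 k + 30} ≠ 0.

s_(k+1) = (k + 4)*(k + (k + 1)**5 - (k + 1)**4 - (k + 1)**3 + 4*(k + 1)**2 + 3)/(k + 6)
s_(k+1) − s_k = (5*k**6 + 53*k**5 + 153*k**4 + 133*k**3 + 86*k**2 + 158*k + 84)/(k**2 + 11*k + 30)
(s_(k+1) − s_k) − t_k = 2*(-4*k**5 - 32*k**4 - 32*k**3 - 7*k**2 - 33*k - 18)/(k**2 + 11*k + 30)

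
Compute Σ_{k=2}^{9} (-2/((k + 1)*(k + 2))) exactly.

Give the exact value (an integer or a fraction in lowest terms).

Σ = -16/33

The ratio is (k + 1)/(k + 3).
Factor: A=k + 1; B=k + 3; C=1.
Key eq: (k + 1)·f(k+1) = (k + 2)·f(k) + (1).
d = 1 from the (1,1,0) case.
Match coefficients ⇒ f(k) = k.
Get s_k = R·t_k = -2*k/(k + 1) with R(k) = B(k−1)f(k)/C(k) = k*(k + 2).
s_(k+1) − s_k = -2/(k**2 + 3*k + 2) = t_k.
Sum = s_(10) − s_(2); s_(10) = -20/11, s_(2) = -4/3 ⇒ -16/33.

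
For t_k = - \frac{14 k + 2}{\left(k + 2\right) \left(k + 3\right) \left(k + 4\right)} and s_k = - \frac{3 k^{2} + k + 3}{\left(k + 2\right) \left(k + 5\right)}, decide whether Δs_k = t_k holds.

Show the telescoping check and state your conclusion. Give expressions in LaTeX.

Invalid: residual \frac{2 \left(- 3 k^{3} + k^{2} + 65 k - 2\right)}{k^{5} + 20 k^{4} + 155 k^{3} + 580 k^{2} + 1044 k + 720} ≠ 0.

s_(k+1) = (-k - 3*(k + 1)**2 - 4)/((k + 3)*(k + 6))
s_(k+1) − s_k = 2*(-10*k**2 - 37*k - 8)/(k**4 + 16*k**3 + 91*k**2 + 216*k + 180)
(s_(k+1) − s_k) − t_k = 2*(-3*k**3 + k**2 + 65*k - 2)/(k**5 + 20*k**4 + 155*k**3 + 580*k**2 + 1044*k + 720)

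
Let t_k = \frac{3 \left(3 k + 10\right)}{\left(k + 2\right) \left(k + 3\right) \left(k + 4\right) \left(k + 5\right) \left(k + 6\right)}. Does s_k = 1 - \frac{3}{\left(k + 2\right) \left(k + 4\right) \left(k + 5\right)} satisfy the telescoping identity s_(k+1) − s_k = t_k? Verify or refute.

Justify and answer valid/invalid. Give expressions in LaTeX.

s_(k+1) = 1 - 3/((k + 3)*(k + 5)*(k + 6))
s_(k+1) − s_k = 3*(3*k + 10)/(k**5 + 20*k**4 + 155*k**3 + 580*k**2 + 1044*k + 720)
(s_(k+1) − s_k) − t_k = 0

valid (s_(k+1) − s_k reduces to t_k)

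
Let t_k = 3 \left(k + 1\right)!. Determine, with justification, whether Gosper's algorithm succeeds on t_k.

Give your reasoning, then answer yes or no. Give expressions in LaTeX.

Compute t_(k+1)/t_k: get k + 2.
Normal form (A,B,C) = (k + 2, 1, 1).
f must satisfy (k + 2)·f(k+1) − (1)·f(k) = 1.
deg f ≤ -1 (via 1,0,0).
Bound -1 < 0, so the key equation has no polynomial solution.

No — key equation has no polynomial f.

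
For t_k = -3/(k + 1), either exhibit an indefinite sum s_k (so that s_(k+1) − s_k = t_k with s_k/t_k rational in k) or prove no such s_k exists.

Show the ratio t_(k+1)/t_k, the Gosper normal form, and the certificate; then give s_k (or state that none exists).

not Gosper-summable; s_k does not exist

r(k) = (k + 1)/(k + 2) after simplifying.
A = k + 1, B = k + 2, C = 1.
Solve (k + 1)·f(k+1) − (k + 1)·f(k) = 1.
deg f ≤ 0 (via 1,1,0).
Generic f = c0 gives residual -1; -1 = 0 cannot hold, so t_k is not Gosper-summable.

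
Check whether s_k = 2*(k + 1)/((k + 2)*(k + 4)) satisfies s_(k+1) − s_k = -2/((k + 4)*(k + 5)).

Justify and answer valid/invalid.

Invalid: residual 2*(2*k + 7)/(k**4 + 14*k**3 + 71*k**2 + 154*k + 120) ≠ 0.

s_(k+1) = 2*(k + 2)/((k + 3)*(k + 5))
s_(k+1) − s_k = 2*(-k**2 - 3*k + 1)/(k**4 + 14*k**3 + 71*k**2 + 154*k + 120)
(s_(k+1) − s_k) − t_k = 2*(2*k + 7)/(k**4 + 14*k**3 + 71*k**2 + 154*k + 120)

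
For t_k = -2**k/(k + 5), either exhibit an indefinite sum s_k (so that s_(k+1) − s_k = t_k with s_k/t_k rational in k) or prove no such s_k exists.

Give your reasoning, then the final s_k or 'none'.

Step 1: r(k) = 2*(k + 5)/(k + 6).
Normal form (A,B,C) = (2*k + 10, k + 6, 1).
Key eq: (2*k + 10)·f(k+1) = (k + 5)·f(k) + (1).
deg f ≤ -1 (via 1,1,0).
deg f ≤ -1 is impossible — no certificate.

none — t_k is not Gosper-summable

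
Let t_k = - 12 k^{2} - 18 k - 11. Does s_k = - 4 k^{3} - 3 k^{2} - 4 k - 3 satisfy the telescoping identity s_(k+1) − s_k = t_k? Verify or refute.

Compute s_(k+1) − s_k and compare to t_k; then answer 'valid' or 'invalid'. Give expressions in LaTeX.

s_(k+1) = -4*k**3 - 15*k**2 - 22*k - 14
s_(k+1) − s_k = -12*k**2 - 18*k - 11
(s_(k+1) − s_k) − t_k = 0

Valid: the claim telescopes to t_k.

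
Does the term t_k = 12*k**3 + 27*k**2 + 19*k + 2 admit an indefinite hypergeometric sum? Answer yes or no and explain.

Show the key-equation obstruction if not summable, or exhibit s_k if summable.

Yes. s_k = k*(3*k**3 + 3*k**2 - k - 3).

Step 1: r(k) = (12*k**3 + 63*k**2 + 109*k + 60)/(12*k**3 + 27*k**2 + 19*k + 2).
Take A(k)=1, B(k)=1, C(k)=k**3 + 9*k**2/4 + 19*k/12 + 1/6.
Need (1)·f(k+1) − (1)·f(k) = k**3 + 9*k**2/4 + 19*k/12 + 1/6.
d = 4 from the (0,0,3) case.
Solving with deg f ≤ 4: f(k) = k*(3*k**3 + 3*k**2 - k - 3)/12.
Certificate R = B(k−1)f/C = k*(3*k**3 + 3*k**2 - k - 3)/(12*k**3 + 27*k**2 + 19*k + 2) gives s_k = k*(3*k**3 + 3*k**2 - k - 3).
Verify: 12*k**3 + 27*k**2 + 19*k + 2 matches t_k.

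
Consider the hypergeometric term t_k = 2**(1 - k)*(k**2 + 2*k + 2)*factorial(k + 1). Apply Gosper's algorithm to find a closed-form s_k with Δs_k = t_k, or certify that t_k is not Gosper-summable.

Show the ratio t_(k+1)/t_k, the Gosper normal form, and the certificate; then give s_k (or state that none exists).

The ratio is (k + 2)*(2*k + (k + 1)**2 + 4)/(2*(k**2 + 2*k + 2)).
Normal form (A,B,C) = (k/2 + 1, 1, k**2 + 2*k + 2).
Need (k/2 + 1)·f(k+1) − (1)·f(k) = k**2 + 2*k + 2.
From deg A=1, deg B=0, deg C=2: d=1.
Match coefficients ⇒ f(k) = 2*(k + 1).
R(k) = B(k−1)·f(k)/C(k) = 2*(k + 1)/(k**2 + 2*k + 2); s_k = R·t_k = 2**(2 - k)*(k + 1)*factorial(k + 1).
Δs = 2**(1 - k)*(k**2 + 2*k + 2)*factorial(k + 1), as required.

s_k = 2**(2 - k)*(k + 1)*factorial(k + 1)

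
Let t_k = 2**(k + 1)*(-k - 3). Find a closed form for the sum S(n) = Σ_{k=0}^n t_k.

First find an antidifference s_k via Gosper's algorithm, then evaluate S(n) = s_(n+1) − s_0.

t_(k+1)/t_k = 2*(k + 4)/(k + 3).
So A=2 and B=1, with C=k + 3.
Key eq: (2)·f(k+1) = (1)·f(k) + (k + 3).
From deg A=0, deg B=0, deg C=1: d=1.
Match coefficients ⇒ f(k) = k + 1.
Then R = B(k−1)f/C = (k + 1)/(k + 3), so s_k = R(k)·t_k = 2**(k + 1)*(-k - 1).
Check: Δs_k = 2**(k + 1)*(-k - 3). ✓
Evaluate: s_(n+1) = 2**(n + 2)*(-n - 2); subtract s_(0) = -2 ⇒ S(n) = -4*2**n*n - 8*2**n + 2.

S(n) = -4*2**n*n - 8*2**n + 2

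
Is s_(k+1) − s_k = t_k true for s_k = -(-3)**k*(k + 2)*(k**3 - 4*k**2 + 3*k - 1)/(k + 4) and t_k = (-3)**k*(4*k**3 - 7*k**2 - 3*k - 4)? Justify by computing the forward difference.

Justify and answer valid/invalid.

Invalid: residual (-3)**k*(-8*k**4 - 20*k**3 + 70*k**2 + 26*k + 34)/(k**2 + 9*k + 20) ≠ 0.

s_(k+1) = (-3)**(k + 1)*(-k**4 - 2*k**3 + 5*k**2 + 7*k + 3)/(k + 5)
s_(k+1) − s_k = (-3)**k*(4*k**5 + 21*k**4 - 6*k**3 - 101*k**2 - 70*k - 46)/(k**2 + 9*k + 20)
(s_(k+1) − s_k) − t_k = (-3)**k*(-8*k**4 - 20*k**3 + 70*k**2 + 26*k + 34)/(k**2 + 9*k + 20)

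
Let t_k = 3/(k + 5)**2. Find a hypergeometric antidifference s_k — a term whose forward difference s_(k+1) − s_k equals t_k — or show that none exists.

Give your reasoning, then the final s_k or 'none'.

none (Gosper's algorithm certifies no s_k)

r(k) = (k + 5)**2/(k + 6)**2 after simplifying.
A = k**2 + 10*k + 25, B = k**2 + 12*k + 36, C = 1.
f must satisfy (k**2 + 10*k + 25)·f(k+1) − (k**2 + 10*k + 25)·f(k) = 1.
From deg A=2, deg B=2, deg C=0: d=0.
Put f(k) = c0: A·f(k+1) − B(k−1)·f(k) − C = -1; need -1 = 0 — inconsistent ⇒ no f, not summable.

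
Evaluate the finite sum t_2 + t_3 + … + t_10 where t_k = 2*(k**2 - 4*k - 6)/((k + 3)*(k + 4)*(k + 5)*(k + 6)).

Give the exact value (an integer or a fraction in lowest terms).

Σ = -3/280

Compute t_(k+1)/t_k: get (k + 3)*(4*k - (k + 1)**2 + 10)/((k + 7)*(-k**2 + 4*k + 6)).
Normal form (A,B,C) = (k + 3, k + 7, k**2 - 4*k - 6).
Set up (k + 3)·f(k+1) − (k + 6)·f(k) − (k**2 - 4*k - 6) = 0.
Degrees (1,1,2) ⇒ d ≤ 3.
Coefficient equations give f(k) = k*(k**2 - 108*k - 133)/120.
Get s_k = R·t_k = k*(k**2 - 108*k - 133)/(60*(k + 3)*(k + 4)*(k + 5)) with R(k) = B(k−1)f(k)/C(k) = k*(k + 6)*(k**2 - 108*k - 133)/(120*(k**2 - 4*k - 6)).
Verify: 2*(k**2 - 4*k - 6)/(k**4 + 18*k**3 + 119*k**2 + 342*k + 360) matches t_k.
Σ_(k=2)^(10) t_k = s_(11) − s_(2) = -11/168 − (-23/420) = -3/280.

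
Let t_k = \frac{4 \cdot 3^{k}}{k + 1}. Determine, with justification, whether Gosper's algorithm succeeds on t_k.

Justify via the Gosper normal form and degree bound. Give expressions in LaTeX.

Step 1: r(k) = 3*(k + 1)/(k + 2).
Factor: A=3*k + 3; B=k + 2; C=1.
Need (3*k + 3)·f(k+1) − (k + 1)·f(k) = 1.
d = -1 from the (1,1,0) case.
Negative degree bound (-1): no f exists, t_k not Gosper-summable.

No — t_k has no hypergeometric antidifference.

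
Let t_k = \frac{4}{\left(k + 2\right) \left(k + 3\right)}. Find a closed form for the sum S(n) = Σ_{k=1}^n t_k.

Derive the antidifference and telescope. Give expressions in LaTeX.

S(n) = \frac{4 n}{3 \left(n + 3\right)}

t_(k+1)/t_k = (k + 2)/(k + 4).
Take A(k)=k + 2, B(k)=k + 4, C(k)=1.
Solve (k + 2)·f(k+1) − (k + 3)·f(k) = 1.
d = 1 from the (1,1,0) case.
Coefficient equations give f(k) = k/2.
Get s_k = R·t_k = 2*k/(k + 2) with R(k) = B(k−1)f(k)/C(k) = k*(k + 3)/2.
Δs = 4/(k**2 + 5*k + 6), as required.
Evaluate: s_(n+1) = 2*(n + 1)/(n + 3); subtract s_(1) = 2/3 ⇒ S(n) = 4*n/(3*(n + 3)).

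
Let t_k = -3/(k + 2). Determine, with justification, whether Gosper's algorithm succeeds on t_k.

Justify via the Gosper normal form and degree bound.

No — the linear system for f has no solution.

Step 1: r(k) = (k + 2)/(k + 3).
Take A(k)=k + 2, B(k)=k + 3, C(k)=1.
Key eq: (k + 2)·f(k+1) = (k + 2)·f(k) + (1).
deg f ≤ 0 (via 1,1,0).
Generic f = c0 gives residual -1; -1 = 0 cannot hold, so t_k is not Gosper-summable.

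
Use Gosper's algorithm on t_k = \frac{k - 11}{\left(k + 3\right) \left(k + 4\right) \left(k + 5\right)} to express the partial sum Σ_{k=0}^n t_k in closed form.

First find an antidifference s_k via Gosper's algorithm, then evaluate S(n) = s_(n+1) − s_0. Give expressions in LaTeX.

S(n) = \frac{- n^{2} - 12 n - 11}{3 \left(n^{2} + 9 n + 20\right)}

Ratio r(k) = (k - 10)*(k + 3)/((k - 11)*(k + 6)).
Factor: A=k + 3; B=k + 6; C=k - 11.
Set up (k + 3)·f(k+1) − (k + 5)·f(k) − (k - 11) = 0.
d = 2 from the (1,1,1) case.
Solving with deg f ≤ 2: f(k) = -k*(k + 10)/3.
Then R = B(k−1)f/C = -k*(k + 5)*(k + 10)/(3*(k - 11)), so s_k = R(k)·t_k = k*(-k - 10)/(3*(k + 3)*(k + 4)).
Δs = (k - 11)/(k**3 + 12*k**2 + 47*k + 60), as required.
Σ_(k=0)^n t_k = s_(n+1) − s_(0) = ((-n**2 - 12*n - 11)/(3*(n**2 + 9*n + 20))) − (0), i.e. (-n**2 - 12*n - 11)/(3*(n**2 + 9*n + 20)).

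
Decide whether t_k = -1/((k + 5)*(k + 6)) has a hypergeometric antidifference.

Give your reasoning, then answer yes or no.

Step 1: r(k) = (k + 5)/(k + 7).
So A=k + 5 and B=k + 7, with C=1.
f must satisfy (k + 5)·f(k+1) − (k + 6)·f(k) = 1.
d = 1 from the (1,1,0) case.
A polynomial solution: f(k) = k/5.
Then R = B(k−1)f/C = k*(k + 6)/5, so s_k = R(k)·t_k = -k/(5*k + 25).
Check: Δs_k = -1/(k**2 + 11*k + 30). ✓

Yes. s_k = -k/(5*k + 25).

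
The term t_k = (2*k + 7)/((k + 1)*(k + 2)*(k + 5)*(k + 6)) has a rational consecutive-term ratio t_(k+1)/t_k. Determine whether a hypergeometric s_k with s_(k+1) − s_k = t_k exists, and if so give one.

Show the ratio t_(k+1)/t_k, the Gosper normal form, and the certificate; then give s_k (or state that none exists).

The ratio is (k + 1)*(k + 5)*(2*k + 9)/((k + 3)*(k + 7)*(2*k + 7)).
Normal form (A,B,C) = (k + 1, k + 7, k**3 + 21*k**2/2 + 73*k/2 + 42).
f must satisfy (k + 1)·f(k+1) − (k + 6)·f(k) = k**3 + 21*k**2/2 + 73*k/2 + 42.
Degrees (1,1,3) ⇒ d ≤ 5.
Match coefficients ⇒ f(k) = k*(k + 2)*(k + 3)*(k + 4)*(k + 6)/10.
Then R = B(k−1)f/C = k*(k + 2)*(k + 6)**2/(5*(2*k + 7)), so s_k = R(k)·t_k = k*(k + 6)/(5*(k**2 + 6*k + 5)).
Verify: (2*k + 7)/(k**4 + 14*k**3 + 65*k**2 + 112*k + 60) matches t_k.

s_k = k*(k + 6)/(5*(k**2 + 6*k + 5))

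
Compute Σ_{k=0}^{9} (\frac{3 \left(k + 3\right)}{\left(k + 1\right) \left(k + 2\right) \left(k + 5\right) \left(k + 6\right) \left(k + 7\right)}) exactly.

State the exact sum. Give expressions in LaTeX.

Σ = 29/880

The ratio is (k + 1)*(k + 4)*(k + 5)/((k + 3)**2*(k + 8)).
A = k + 1, B = k + 8, C = k**3 + 10*k**2 + 33*k + 36.
Solve (k + 1)·f(k+1) − (k + 7)·f(k) = k**3 + 10*k**2 + 33*k + 36.
From deg A=1, deg B=1, deg C=3: d=6.
Solve for f: f(k) = k*(k + 2)*(k + 3)*(k + 4)*(k**2 + 12*k + 41)/90 (degree 6 ≤ 6).
So s_k = (B(k−1)f/C)·t_k = (k*(k + 2)*(k + 7)*(k**2 + 12*k + 41)/(90*(k + 3)))·t_k = k*(k**2 + 12*k + 41)/(30*(k**3 + 12*k**2 + 41*k + 30)).
Δs = 3*(k + 3)/(k**5 + 21*k**4 + 163*k**3 + 567*k**2 + 844*k + 420), as required.
Sum = s_(10) − s_(0); s_(10) = 29/880, s_(0) = 0 ⇒ 29/880.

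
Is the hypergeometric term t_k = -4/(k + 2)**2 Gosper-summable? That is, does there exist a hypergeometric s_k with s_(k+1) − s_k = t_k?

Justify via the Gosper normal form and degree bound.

No — key equation has no polynomial f.

t_(k+1)/t_k = (k + 2)**2/(k + 3)**2.
Take A(k)=k**2 + 4*k + 4, B(k)=k**2 + 6*k + 9, C(k)=1.
Need (k**2 + 4*k + 4)·f(k+1) − (k**2 + 4*k + 4)·f(k) = 1.
Bound: deg f ≤ 0.
f = c0 ⇒ A·f(k+1) − B(k−1)·f(k) − C = -1. The system {-1 = 0} is inconsistent; no antidifference.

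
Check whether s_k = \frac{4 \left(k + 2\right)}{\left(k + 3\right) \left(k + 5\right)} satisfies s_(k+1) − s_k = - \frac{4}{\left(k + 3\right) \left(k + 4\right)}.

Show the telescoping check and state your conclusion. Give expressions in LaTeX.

Invalid: residual \frac{12 \left(2 k + 9\right)}{k^{4} + 18 k^{3} + 119 k^{2} + 342 k + 360} ≠ 0.

s_(k+1) = 4*(k + 3)/((k + 4)*(k + 6))
s_(k+1) − s_k = 4*(-k**2 - 5*k - 3)/(k**4 + 18*k**3 + 119*k**2 + 342*k + 360)
(s_(k+1) − s_k) − t_k = 12*(2*k + 9)/(k**4 + 18*k**3 + 119*k**2 + 342*k + 360)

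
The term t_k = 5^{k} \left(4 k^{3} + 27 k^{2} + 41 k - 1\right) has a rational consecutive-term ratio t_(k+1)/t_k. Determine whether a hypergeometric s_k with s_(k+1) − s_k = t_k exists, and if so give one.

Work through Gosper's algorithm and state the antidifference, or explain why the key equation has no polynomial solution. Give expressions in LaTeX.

Ratio r(k) = 5*(4*k**3 + 39*k**2 + 107*k + 71)/(4*k**3 + 27*k**2 + 41*k - 1).
A = 5, B = 1, C = k**3 + 27*k**2/4 + 41*k/4 - 1/4.
Key eq: (5)·f(k+1) = (1)·f(k) + (k**3 + 27*k**2/4 + 41*k/4 - 1/4).
deg f ≤ 3 (via 0,0,3).
Solving with deg f ≤ 3: f(k) = (k**3 + 3*k**2 - k - 4)/4.
R(k) = B(k−1)·f(k)/C(k) = (k**3 + 3*k**2 - k - 4)/(4*k**3 + 27*k**2 + 41*k - 1); s_k = R·t_k = 5**k*(k**3 + 3*k**2 - k - 4).
Δs = 5**k*(4*k**3 + 27*k**2 + 41*k - 1), as required.

s_k = 5^{k} \left(k^{3} + 3 k^{2} - k - 4\right)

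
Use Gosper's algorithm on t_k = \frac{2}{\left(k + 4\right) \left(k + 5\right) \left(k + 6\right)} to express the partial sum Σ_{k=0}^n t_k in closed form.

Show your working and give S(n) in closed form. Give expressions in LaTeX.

S(n) = \frac{n^{2} + 11 n + 10}{20 \left(n^{2} + 11 n + 30\right)}

The ratio is (k + 4)/(k + 7).
So A=k + 4 and B=k + 7, with C=1.
Key eq: (k + 4)·f(k+1) = (k + 6)·f(k) + (1).
Bound: deg f ≤ 2.
A polynomial solution: f(k) = k*(k + 9)/40.
Certificate R = B(k−1)f/C = k*(k + 6)*(k + 9)/40 gives s_k = k*(k + 9)/(20*(k + 4)*(k + 5)).
s_(k+1) − s_k = 2/(k**3 + 15*k**2 + 74*k + 120) = t_k.
Evaluate: s_(n+1) = (n**2 + 11*n + 10)/(20*(n**2 + 11*n + 30)); subtract s_(0) = 0 ⇒ S(n) = (n**2 + 11*n + 10)/(20*(n**2 + 11*n + 30)).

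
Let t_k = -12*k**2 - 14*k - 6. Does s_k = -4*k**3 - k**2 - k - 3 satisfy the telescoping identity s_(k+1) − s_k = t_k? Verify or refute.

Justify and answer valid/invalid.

s_(k+1) = -k - 4*(k + 1)**3 - (k + 1)**2 - 4
s_(k+1) − s_k = -12*k**2 - 14*k - 6
(s_(k+1) − s_k) − t_k = 0

valid; difference matches t_k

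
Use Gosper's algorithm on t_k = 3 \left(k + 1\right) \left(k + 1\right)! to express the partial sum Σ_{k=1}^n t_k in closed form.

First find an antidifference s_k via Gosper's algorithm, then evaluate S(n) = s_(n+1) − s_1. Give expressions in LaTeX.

Ratio r(k) = (k + 2)**2/(k + 1).
A = k + 2, B = 1, C = k + 1.
Need (k + 2)·f(k+1) − (1)·f(k) = k + 1.
d = 0 from the (1,0,1) case.
Solving with deg f ≤ 0: f(k) = 1.
So s_k = (B(k−1)f/C)·t_k = (1/(k + 1))·t_k = 3*factorial(k + 1).
Check: Δs_k = 3*(k + 1)*factorial(k + 1). ✓
Telescope: S(n) = s_(n+1) − s_(1) = 3*factorial(n + 2) − (6) = 3*factorial(n + 2) - 6.

S(n) = 3 \left(n + 2\right)! - 6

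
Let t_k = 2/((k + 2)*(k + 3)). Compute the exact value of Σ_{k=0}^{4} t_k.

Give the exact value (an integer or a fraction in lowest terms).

r(k) = (k + 2)/(k + 4) after simplifying.
A = k + 2, B = k + 4, C = 1.
Need (k + 2)·f(k+1) − (k + 3)·f(k) = 1.
Bound: deg f ≤ 1.
Match coefficients ⇒ f(k) = k/2.
Certificate R = B(k−1)f/C = k*(k + 3)/2 gives s_k = k/(k + 2).
Verify: 2/(k**2 + 5*k + 6) matches t_k.
Sum = s_(5) − s_(0); s_(5) = 5/7, s_(0) = 0 ⇒ 5/7.

Σ = 5/7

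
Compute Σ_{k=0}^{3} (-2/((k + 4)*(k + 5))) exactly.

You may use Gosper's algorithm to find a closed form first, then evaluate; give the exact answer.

Step 1: r(k) = (k + 4)/(k + 6).
So A=k + 4 and B=k + 6, with C=1.
Key eq: (k + 4)·f(k+1) = (k + 5)·f(k) + (1).
From deg A=1, deg B=1, deg C=0: d=1.
Coefficient equations give f(k) = k/4.
Then R = B(k−1)f/C = k*(k + 5)/4, so s_k = R(k)·t_k = -k/(2*k + 8).
Check: Δs_k = -2/(k**2 + 9*k + 20). ✓
Evaluate s at k=4 and k=0: -1/4 and 0; difference -1/4.

Σ = -1/4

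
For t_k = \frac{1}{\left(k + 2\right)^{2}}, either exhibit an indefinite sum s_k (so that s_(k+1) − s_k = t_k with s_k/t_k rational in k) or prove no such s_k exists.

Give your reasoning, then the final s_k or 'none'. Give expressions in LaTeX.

Compute t_(k+1)/t_k: get (k + 2)**2/(k + 3)**2.
So A=k**2 + 4*k + 4 and B=k**2 + 6*k + 9, with C=1.
Need (k**2 + 4*k + 4)·f(k+1) − (k**2 + 4*k + 4)·f(k) = 1.
deg f ≤ 0 (via 2,2,0).
f = c0 ⇒ A·f(k+1) − B(k−1)·f(k) − C = -1. The system {-1 = 0} is inconsistent; no antidifference.

none — t_k is not Gosper-summable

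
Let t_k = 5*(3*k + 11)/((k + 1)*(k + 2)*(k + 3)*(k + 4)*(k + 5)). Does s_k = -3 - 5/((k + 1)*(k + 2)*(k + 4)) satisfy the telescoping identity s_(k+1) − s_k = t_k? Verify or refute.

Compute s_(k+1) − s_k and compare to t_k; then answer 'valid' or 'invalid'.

s_(k+1) = -3 - 5/((k + 2)*(k + 3)*(k + 5))
s_(k+1) − s_k = 5*(3*k + 11)/(k**5 + 15*k**4 + 85*k**3 + 225*k**2 + 274*k + 120)
(s_(k+1) − s_k) − t_k = 0

Valid: the claim telescopes to t_k.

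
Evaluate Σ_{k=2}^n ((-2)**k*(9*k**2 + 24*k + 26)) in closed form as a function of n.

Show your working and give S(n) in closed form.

S(n) = 6*(-2)**n*n**2 + 20*(-2)**n*n + 22*(-2)**n + 96

r(k) = 2*(-9*k**2 - 42*k - 59)/(9*k**2 + 24*k + 26) after simplifying.
Normal form (A,B,C) = (-2, 1, k**2 + 8*k/3 + 26/9).
Set up (-2)·f(k+1) − (1)·f(k) − (k**2 + 8*k/3 + 26/9) = 0.
d = 2 from the (0,0,2) case.
A polynomial solution: f(k) = -(3*k**2 + 4*k + 4)/9.
So s_k = (B(k−1)f/C)·t_k = (-(3*k**2 + 4*k + 4)/(9*k**2 + 24*k + 26))·t_k = (-2)**k*(-3*k**2 - 4*k - 4).
Δs = (-2)**k*(9*k**2 + 24*k + 26), as required.
Evaluate: s_(n+1) = 2*(-2)**n*(3*n**2 + 10*n + 11); subtract s_(2) = -96 ⇒ S(n) = 6*(-2)**n*n**2 + 20*(-2)**n*n + 22*(-2)**n + 96.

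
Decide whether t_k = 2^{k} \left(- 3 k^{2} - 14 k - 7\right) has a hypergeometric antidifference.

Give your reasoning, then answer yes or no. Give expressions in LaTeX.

Compute t_(k+1)/t_k: get 2*(3*k**2 + 20*k + 24)/(3*k**2 + 14*k + 7).
Take A(k)=2, B(k)=1, C(k)=k**2 + 14*k/3 + 7/3.
Solve (2)·f(k+1) − (1)·f(k) = k**2 + 14*k/3 + 7/3.
From deg A=0, deg B=0, deg C=2: d=2.
Match coefficients ⇒ f(k) = (3*k**2 + 2*k - 3)/3.
Certificate R = B(k−1)f/C = (3*k**2 + 2*k - 3)/(3*k**2 + 14*k + 7) gives s_k = 2**k*(-3*k**2 - 2*k + 3).
Verify: 2**k*(-3*k**2 - 14*k - 7) matches t_k.

Yes. s_k = 2^{k} \left(- 3 k^{2} - 2 k + 3\right).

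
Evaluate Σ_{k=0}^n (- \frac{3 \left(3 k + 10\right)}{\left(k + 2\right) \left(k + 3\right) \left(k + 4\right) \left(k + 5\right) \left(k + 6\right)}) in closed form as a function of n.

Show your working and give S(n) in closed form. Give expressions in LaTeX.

S(n) = \frac{3 \left(- n^{3} - 14 n^{2} - 63 n - 50\right)}{40 \left(n^{3} + 14 n^{2} + 63 n + 90\right)}

r(k) = (k + 2)*(3*k + 13)/((k + 7)*(3*k + 10)) after simplifying.
Factor: A=k + 2; B=k + 7; C=k + 10/3.
f must satisfy (k + 2)·f(k+1) − (k + 6)·f(k) = k + 10/3.
From deg A=1, deg B=1, deg C=1: d=4.
Solving with deg f ≤ 4: f(k) = k*(k + 3)*(k**2 + 11*k + 38)/120.
Certificate R = B(k−1)f/C = k*(k + 3)*(k + 6)*(k**2 + 11*k + 38)/(40*(3*k + 10)) gives s_k = 3*k*(-k**2 - 11*k - 38)/(40*(k**3 + 11*k**2 + 38*k + 40)).
Δs = 3*(-3*k - 10)/(k**5 + 20*k**4 + 155*k**3 + 580*k**2 + 1044*k + 720), as required.
Evaluate: s_(n+1) = 3*(-n**3 - 14*n**2 - 63*n - 50)/(40*(n**3 + 14*n**2 + 63*n + 90)); subtract s_(0) = 0 ⇒ S(n) = 3*(-n**3 - 14*n**2 - 63*n - 50)/(40*(n**3 + 14*n**2 + 63*n + 90)).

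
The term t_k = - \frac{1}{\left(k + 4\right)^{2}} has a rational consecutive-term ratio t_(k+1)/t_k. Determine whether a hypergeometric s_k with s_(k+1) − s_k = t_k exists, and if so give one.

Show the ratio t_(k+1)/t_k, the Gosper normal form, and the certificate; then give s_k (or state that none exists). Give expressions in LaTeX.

none (Gosper's algorithm certifies no s_k)

The ratio is (k + 4)**2/(k + 5)**2.
Gosper form: A/B · C(k+1)/C(k) with A=k**2 + 8*k + 16, B=k**2 + 10*k + 25, C=1.
Key eq: (k**2 + 8*k + 16)·f(k+1) = (k**2 + 8*k + 16)·f(k) + (1).
deg f ≤ 0 (via 2,2,0).
Write f(k) = c0. Then LHS − RHS = -1, requiring -1 = 0: contradictory. No certificate.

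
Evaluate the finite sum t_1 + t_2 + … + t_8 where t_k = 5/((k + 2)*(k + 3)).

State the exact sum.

Σ = 40/33

Ratio r(k) = (k + 2)/(k + 4).
Factor: A=k + 2; B=k + 4; C=1.
Set up (k + 2)·f(k+1) − (k + 3)·f(k) − (1) = 0.
d = 1 from the (1,1,0) case.
Solve for f: f(k) = k/2 (degree 1 ≤ 1).
Certificate R = B(k−1)f/C = k*(k + 3)/2 gives s_k = 5*k/(2*(k + 2)).
Check: Δs_k = 5/(k**2 + 5*k + 6). ✓
Sum = s_(9) − s_(1); s_(9) = 45/22, s_(1) = 5/6 ⇒ 40/33.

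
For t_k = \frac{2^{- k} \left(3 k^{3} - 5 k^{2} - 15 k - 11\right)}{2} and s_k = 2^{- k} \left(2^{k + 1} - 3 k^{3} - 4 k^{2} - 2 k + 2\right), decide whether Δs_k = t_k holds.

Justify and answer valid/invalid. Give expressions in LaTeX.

valid; difference matches t_k

s_(k+1) = (4*2**k - 3*k**3 - 13*k**2 - 19*k - 7)/(2*2**k)
s_(k+1) − s_k = (3*k**3 - 5*k**2 - 15*k - 11)/(2*2**k)
(s_(k+1) − s_k) − t_k = 0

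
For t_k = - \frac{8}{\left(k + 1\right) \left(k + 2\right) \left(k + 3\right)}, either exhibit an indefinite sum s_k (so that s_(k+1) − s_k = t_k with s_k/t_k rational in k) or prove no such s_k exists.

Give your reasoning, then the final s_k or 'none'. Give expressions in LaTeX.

t_(k+1)/t_k = (k + 1)/(k + 4).
Gosper form: A/B · C(k+1)/C(k) with A=k + 1, B=k + 4, C=1.
Need (k + 1)·f(k+1) − (k + 3)·f(k) = 1.
deg f ≤ 2 (via 1,1,0).
Solve for f: f(k) = k*(k + 3)/4 (degree 2 ≤ 2).
R(k) = B(k−1)·f(k)/C(k) = k*(k + 3)**2/4; s_k = R·t_k = 2*k*(-k - 3)/((k + 1)*(k + 2)).
Verify: -8/(k**3 + 6*k**2 + 11*k + 6) matches t_k.

s_k = \frac{2 k \left(- k - 3\right)}{\left(k + 1\right) \left(k + 2\right)}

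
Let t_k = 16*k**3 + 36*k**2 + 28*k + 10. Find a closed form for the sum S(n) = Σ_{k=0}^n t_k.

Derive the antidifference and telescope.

Step 1: r(k) = (8*k**3 + 42*k**2 + 74*k + 45)/(8*k**3 + 18*k**2 + 14*k + 5).
Gosper form: A/B · C(k+1)/C(k) with A=1, B=1, C=k**3 + 9*k**2/4 + 7*k/4 + 5/8.
Need (1)·f(k+1) − (1)·f(k) = k**3 + 9*k**2/4 + 7*k/4 + 5/8.
Degrees (0,0,3) ⇒ d ≤ 4.
Solve for f: f(k) = k*(2*k**3 + 2*k**2 + 1)/8 (degree 4 ≤ 4).
So s_k = (B(k−1)f/C)·t_k = (k*(2*k**3 + 2*k**2 + 1)/((4*k + 5)*(2*k**2 + 2*k + 1)))·t_k = 4*k**4 + 4*k**3 + 2*k.
s_(k+1) − s_k = 16*k**3 + 36*k**2 + 28*k + 10 = t_k.
Evaluate: s_(n+1) = 4*n**4 + 20*n**3 + 36*n**2 + 30*n + 10; subtract s_(0) = 0 ⇒ S(n) = 4*n**4 + 20*n**3 + 36*n**2 + 30*n + 10.

S(n) = 4*n**4 + 20*n**3 + 36*n**2 + 30*n + 10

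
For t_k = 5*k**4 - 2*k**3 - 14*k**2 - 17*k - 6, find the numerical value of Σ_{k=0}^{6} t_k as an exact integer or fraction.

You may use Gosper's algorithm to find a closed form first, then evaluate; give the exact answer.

Step 1: r(k) = (5*k**4 + 18*k**3 + 10*k**2 - 31*k - 34)/(5*k**4 - 2*k**3 - 14*k**2 - 17*k - 6).
So A=1 and B=1, with C=k**4 - 2*k**3/5 - 14*k**2/5 - 17*k/5 - 6/5.
Set up (1)·f(k+1) − (1)·f(k) − (k**4 - 2*k**3/5 - 14*k**2/5 - 17*k/5 - 6/5) = 0.
d = 5 from the (0,0,4) case.
Match coefficients ⇒ f(k) = k**2*(k**3 - 3*k**2 - 2*k - 2)/5.
So s_k = (B(k−1)f/C)·t_k = (k**2*(k**3 - 3*k**2 - 2*k - 2)/(5*k**4 - 2*k**3 - 14*k**2 - 17*k - 6))·t_k = k**2*(k**3 - 3*k**2 - 2*k - 2).
Δs = 5*k**4 - 2*k**3 - 14*k**2 - 17*k - 6, as required.
Telescoping: Σ = s_(7) − s_(0) = 8820 − (0) = 8820.

Σ = 8820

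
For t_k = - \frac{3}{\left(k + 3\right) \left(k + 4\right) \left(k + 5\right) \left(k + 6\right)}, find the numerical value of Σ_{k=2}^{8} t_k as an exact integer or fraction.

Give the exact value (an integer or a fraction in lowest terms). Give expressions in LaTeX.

Σ = -47/10920

r(k) = (k + 3)/(k + 7) after simplifying.
So A=k + 3 and B=k + 7, with C=1.
Solve (k + 3)·f(k+1) − (k + 6)·f(k) = 1.
Degrees (1,1,0) ⇒ d ≤ 3.
Solve for f: f(k) = k*(k**2 + 12*k + 47)/180 (degree 3 ≤ 3).
Then R = B(k−1)f/C = k*(k + 6)*(k**2 + 12*k + 47)/180, so s_k = R(k)·t_k = k*(-k**2 - 12*k - 47)/(60*(k + 3)*(k + 4)*(k + 5)).
Check: Δs_k = -3/(k**4 + 18*k**3 + 119*k**2 + 342*k + 360). ✓
Telescoping: Σ = s_(9) − s_(2) = -59/3640 − (-1/84) = -47/10920.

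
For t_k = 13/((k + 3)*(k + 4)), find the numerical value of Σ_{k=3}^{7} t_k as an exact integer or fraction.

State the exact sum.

The ratio is (k + 3)/(k + 5).
Normal form (A,B,C) = (k + 3, k + 5, 1).
Key eq: (k + 3)·f(k+1) = (k + 4)·f(k) + (1).
deg f ≤ 1 (via 1,1,0).
Solving with deg f ≤ 1: f(k) = k/3.
Certificate R = B(k−1)f/C = k*(k + 4)/3 gives s_k = 13*k/(3*(k + 3)).
s_(k+1) − s_k = 13/(k**2 + 7*k + 12) = t_k.
Telescoping: Σ = s_(8) − s_(3) = 104/33 − (13/6) = 65/66.

Σ = 65/66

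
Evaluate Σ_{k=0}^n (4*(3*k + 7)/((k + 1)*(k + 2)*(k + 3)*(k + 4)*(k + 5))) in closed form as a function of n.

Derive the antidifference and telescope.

Step 1: r(k) = (k + 1)*(3*k + 10)/((k + 6)*(3*k + 7)).
So A=k + 1 and B=k + 6, with C=k + 7/3.
Key eq: (k + 1)·f(k+1) = (k + 5)·f(k) + (k + 7/3).
Degrees (1,1,1) ⇒ d ≤ 4.
A polynomial solution: f(k) = k*(k + 2)*(k**2 + 8*k + 19)/36.
Then R = B(k−1)f/C = k*(k + 2)*(k + 5)*(k**2 + 8*k + 19)/(12*(3*k + 7)), so s_k = R(k)·t_k = k*(k**2 + 8*k + 19)/(3*(k**3 + 8*k**2 + 19*k + 12)).
Verify: 4*(3*k + 7)/(k**5 + 15*k**4 + 85*k**3 + 225*k**2 + 274*k + 120) matches t_k.
s_(n+1) = (n**3 + 11*n**2 + 38*n + 28)/(3*(n**3 + 11*n**2 + 38*n + 40)) and s_(0) = 0, so S(n) = (n**3 + 11*n**2 + 38*n + 28)/(3*(n**3 + 11*n**2 + 38*n + 40)).

S(n) = (n**3 + 11*n**2 + 38*n + 28)/(3*(n**3 + 11*n**2 + 38*n + 40))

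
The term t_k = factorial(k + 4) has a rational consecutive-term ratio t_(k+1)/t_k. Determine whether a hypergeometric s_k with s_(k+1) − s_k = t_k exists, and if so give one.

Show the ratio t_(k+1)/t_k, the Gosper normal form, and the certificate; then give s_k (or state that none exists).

no hypergeometric antidifference exists

Step 1: r(k) = k + 5.
A = k + 5, B = 1, C = 1.
Need (k + 5)·f(k+1) − (1)·f(k) = 1.
Degrees (1,0,0) ⇒ d ≤ -1.
deg f ≤ -1 is impossible — no certificate.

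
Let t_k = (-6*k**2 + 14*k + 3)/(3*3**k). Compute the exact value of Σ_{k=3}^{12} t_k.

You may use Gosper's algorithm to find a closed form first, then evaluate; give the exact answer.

t_(k+1)/t_k = (6*k**2 - 2*k - 11)/(3*(6*k**2 - 14*k - 3)).
Take A(k)=1/3, B(k)=1, C(k)=k**2 - 7*k/3 - 1/2.
Set up (1/3)·f(k+1) − (1)·f(k) − (k**2 - 7*k/3 - 1/2) = 0.
d = 2 from the (0,0,2) case.
Solve for f: f(k) = -(3*k**2 - 4*k - 2)/2 (degree 2 ≤ 2).
Then R = B(k−1)f/C = -3*(3*k**2 - 4*k - 2)/(6*k**2 - 14*k - 3), so s_k = R(k)·t_k = (3*k**2 - 4*k - 2)/3**k.
Verify: (-6*k**2 + 14*k + 3)/(3*3**k) matches t_k.
Σ_(k=3)^(12) t_k = s_(13) − s_(3) = 151/531441 − (13/27) = -255728/531441.

Σ = -255728/531441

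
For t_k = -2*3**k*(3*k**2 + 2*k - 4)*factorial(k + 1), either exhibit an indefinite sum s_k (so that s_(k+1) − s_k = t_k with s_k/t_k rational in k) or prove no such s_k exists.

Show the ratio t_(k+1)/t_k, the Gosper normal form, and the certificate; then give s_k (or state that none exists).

s_k = -2*3**k*(k - 2)*factorial(k + 1)

r(k) = 3*(3*k**3 + 14*k**2 + 17*k + 2)/(3*k**2 + 2*k - 4) after simplifying.
A = 3*k + 6, B = 1, C = k**2 + 2*k/3 - 4/3.
Need (3*k + 6)·f(k+1) − (1)·f(k) = k**2 + 2*k/3 - 4/3.
From deg A=1, deg B=0, deg C=2: d=1.
Coefficient equations give f(k) = (k - 2)/3.
So s_k = (B(k−1)f/C)·t_k = ((k - 2)/(3*k**2 + 2*k - 4))·t_k = -2*3**k*(k - 2)*factorial(k + 1).
Check: Δs_k = -2*3**k*(3*k**2 + 2*k - 4)*factorial(k + 1). ✓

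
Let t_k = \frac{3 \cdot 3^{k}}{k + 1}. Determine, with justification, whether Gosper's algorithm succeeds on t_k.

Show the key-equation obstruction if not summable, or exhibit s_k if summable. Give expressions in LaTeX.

Ratio r(k) = 3*(k + 1)/(k + 2).
Normal form (A,B,C) = (3*k + 3, k + 2, 1).
Need (3*k + 3)·f(k+1) − (k + 1)·f(k) = 1.
From deg A=1, deg B=1, deg C=0: d=-1.
Negative degree bound (-1): no f exists, t_k not Gosper-summable.

No — key equation has no polynomial f.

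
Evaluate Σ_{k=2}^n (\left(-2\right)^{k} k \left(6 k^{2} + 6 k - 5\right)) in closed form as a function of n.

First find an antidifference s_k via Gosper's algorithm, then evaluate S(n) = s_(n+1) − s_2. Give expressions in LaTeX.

S(n) = 4 \left(-2\right)^{n} n^{3} + 8 \left(-2\right)^{n} n^{2} - 2 \left(-2\right)^{n} n - 2 \left(-2\right)^{n} + 16

t_(k+1)/t_k = 2*(-6*k**3 - 24*k**2 - 25*k - 7)/(k*(6*k**2 + 6*k - 5)).
A = -2, B = 1, C = k**3 + k**2 - 5*k/6.
f must satisfy (-2)·f(k+1) − (1)·f(k) = k**3 + k**2 - 5*k/6.
Degrees (0,0,3) ⇒ d ≤ 3.
Match coefficients ⇒ f(k) = -(2*k**3 - 2*k**2 - 3*k + 2)/6.
Then R = B(k−1)f/C = -(2*k**3 - 2*k**2 - 3*k + 2)/(k*(6*k**2 + 6*k - 5)), so s_k = R(k)·t_k = (-2)**k*(-2*k**3 + 2*k**2 + 3*k - 2).
Check: Δs_k = (-2)**k*k*(6*k**2 + 6*k - 5). ✓
Evaluate: s_(n+1) = (-2)**(n + 1)*(-2*n**3 - 4*n**2 + n + 1); subtract s_(2) = -16 ⇒ S(n) = 4*(-2)**n*n**3 + 8*(-2)**n*n**2 - 2*(-2)**n*n - 2*(-2)**n + 16.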